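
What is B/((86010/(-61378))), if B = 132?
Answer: -1350316/14335 ≈ -94.197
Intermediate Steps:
B/((86010/(-61378))) = 132/((86010/(-61378))) = 132/((86010*(-1/61378))) = 132/(-43005/30689) = 132*(-30689/43005) = -1350316/14335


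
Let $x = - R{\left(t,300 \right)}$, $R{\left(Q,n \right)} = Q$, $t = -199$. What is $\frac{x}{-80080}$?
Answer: $- \frac{199}{80080} \approx -0.002485$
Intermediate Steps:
$x = 199$ ($x = \left(-1\right) \left(-199\right) = 199$)
$\frac{x}{-80080} = \frac{199}{-80080} = 199 \left(- \frac{1}{80080}\right) = - \frac{199}{80080}$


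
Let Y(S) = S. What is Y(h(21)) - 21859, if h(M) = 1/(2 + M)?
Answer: -502756/23 ≈ -21859.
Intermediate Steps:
Y(h(21)) - 21859 = 1/(2 + 21) - 21859 = 1/23 - 21859 = -502756/23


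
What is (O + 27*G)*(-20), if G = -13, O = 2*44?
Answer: 5260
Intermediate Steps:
O = 88
(O + 27*G)*(-20) = (88 + 27*(-13))*(-20) = (88 - 351)*(-20) = -263*(-20) = 5260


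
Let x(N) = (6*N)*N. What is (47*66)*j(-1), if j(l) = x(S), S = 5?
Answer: 465300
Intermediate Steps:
x(N) = 6*N²
j(l) = 150 (j(l) = 6*5² = 6*25 = 150)
(47*66)*j(-1) = (47*66)*150 = 3102*150 = 465300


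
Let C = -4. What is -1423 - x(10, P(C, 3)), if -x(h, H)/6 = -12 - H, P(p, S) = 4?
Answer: -1519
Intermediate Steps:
x(h, H) = 72 + 6*H (x(h, H) = -6*(-12 - H) = 72 + 6*H)
-1423 - x(10, P(C, 3)) = -1423 - (72 + 6*4) = -1423 - (72 + 24) = -1423 - 1*96 = -1423 - 96 = -1519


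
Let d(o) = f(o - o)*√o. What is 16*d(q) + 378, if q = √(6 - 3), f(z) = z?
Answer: 378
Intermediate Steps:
q = √3 ≈ 1.7320
d(o) = 0 (d(o) = (o - o)*√o = 0*√o = 0)
16*d(q) + 378 = 16*0 + 378 = 0 + 378 = 378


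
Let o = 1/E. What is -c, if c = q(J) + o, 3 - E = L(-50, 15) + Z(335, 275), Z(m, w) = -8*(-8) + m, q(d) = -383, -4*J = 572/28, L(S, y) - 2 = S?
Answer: 133285/348 ≈ 383.00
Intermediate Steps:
L(S, y) = 2 + S
J = -143/28 ≈ -5.1071
Z(m, w) = 64 + m
E = -348 (E = 3 - ((2 - 50) + (64 + 335)) = 3 - (-48 + 399) = 3 - 1*351 = 3 - 351 = -348)
o = -1/348 (o = 1/(-348) = -1/348 ≈ -0.0028736)
c = -133285/348 (c = -383 - 1/348 = -133285/348 ≈ -383.00)
-c = -1*(-133285/348) = 133285/348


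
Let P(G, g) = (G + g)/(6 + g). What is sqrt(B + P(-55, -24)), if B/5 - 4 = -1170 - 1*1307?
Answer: I*sqrt(444982)/6 ≈ 111.18*I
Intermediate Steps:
P(G, g) = (G + g)/(6 + g)
B = -12365 (B = 20 + 5*(-1170 - 1*1307) = 20 + 5*(-1170 - 1307) = 20 + 5*(-2477) = 20 - 12385 = -12365)
sqrt(B + P(-55, -24)) = sqrt(-12365 + (-55 - 24)/(6 - 24)) = sqrt(-12365 - 79/(-18)) = sqrt(-12365 - 1/18*(-79)) = sqrt(-12365 + 79/18) = sqrt(-222491/18) = I*sqrt(444982)/6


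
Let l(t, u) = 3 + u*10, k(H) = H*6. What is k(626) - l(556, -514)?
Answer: 8893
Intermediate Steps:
k(H) = 6*H
l(t, u) = 3 + 10*u
k(626) - l(556, -514) = 6*626 - (3 + 10*(-514)) = 3756 - (3 - 5140) = 3756 - 1*(-5137) = 3756 + 5137 = 8893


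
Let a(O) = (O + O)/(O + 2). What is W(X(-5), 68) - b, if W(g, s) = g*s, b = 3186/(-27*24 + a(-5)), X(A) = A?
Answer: -324001/967 ≈ -335.06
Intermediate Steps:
a(O) = 2*O/(2 + O) (a(O) = (2*O)/(2 + O) = 2*O/(2 + O))
b = -4779/967 (b = 3186/(-27*24 + 2*(-5)/(2 - 5)) = 3186/(-648 + 2*(-5)/(-3)) = 3186/(-648 + 2*(-5)*(-⅓)) = 3186/(-648 + 10/3) = 3186/(-1934/3) = 3186*(-3/1934) = -4779/967 ≈ -4.9421)
W(X(-5), 68) - b = -5*68 - 1*(-4779/967) = -340 + 4779/967 = -324001/967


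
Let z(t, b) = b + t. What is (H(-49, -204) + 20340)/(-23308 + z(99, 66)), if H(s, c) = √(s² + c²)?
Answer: -20340/23143 - √44017/23143 ≈ -0.88795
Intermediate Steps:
H(s, c) = √(c² + s²)
(H(-49, -204) + 20340)/(-23308 + z(99, 66)) = (√((-204)² + (-49)²) + 20340)/(-23308 + (66 + 99)) = (√(41616 + 2401) + 20340)/(-23308 + 165) = (√44017 + 20340)/(-23143) = (20340 + √44017)*(-1/23143) = -20340/23143 - √44017/23143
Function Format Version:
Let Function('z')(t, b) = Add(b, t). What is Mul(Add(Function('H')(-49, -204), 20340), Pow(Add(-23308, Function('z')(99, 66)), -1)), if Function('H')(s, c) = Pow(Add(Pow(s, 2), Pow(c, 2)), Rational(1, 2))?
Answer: Add(Rational(-20340, 23143), Mul(Rational(-1, 23143), Pow(44017, Rational(1, 2)))) ≈ -0.88795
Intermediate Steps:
Function('H')(s, c) = Pow(Add(Pow(c, 2), Pow(s, 2)), Rational(1, 2))
Mul(Add(Function('H')(-49, -204), 20340), Pow(Add(-23308, Function('z')(99, 66)), -1)) = Mul(Add(Pow(Add(Pow(-204, 2), Pow(-49, 2)), Rational(1, 2)), 20340), Pow(Add(-23308, Add(66, 99)), -1)) = Mul(Add(Pow(Add(41616, 2401), Rational(1, 2)), 20340), Pow(Add(-23308, 165), -1)) = Mul(Add(Pow(44017, Rational(1, 2)), 20340), Pow(-23143, -1)) = Mul(Add(20340, Pow(44017, Rational(1, 2))), Rational(-1, 23143)) = Add(Rational(-20340, 23143), Mul(Rational(-1, 23143), Pow(44017, Rational(1, 2))))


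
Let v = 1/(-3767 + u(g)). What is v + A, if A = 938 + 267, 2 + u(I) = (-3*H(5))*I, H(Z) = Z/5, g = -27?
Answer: 4444039/3688 ≈ 1205.0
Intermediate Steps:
H(Z) = Z/5 (H(Z) = Z*(⅕) = Z/5)
u(I) = -2 - 3*I (u(I) = -2 + (-3*5/5)*I = -2 + (-3*1)*I = -2 - 3*I)
v = -1/3688 (v = 1/(-3767 + (-2 - 3*(-27))) = 1/(-3767 + (-2 + 81)) = 1/(-3767 + 79) = 1/(-3688) = -1/3688 ≈ -0.00027115)
A = 1205
v + A = -1/3688 + 1205 = 4444039/3688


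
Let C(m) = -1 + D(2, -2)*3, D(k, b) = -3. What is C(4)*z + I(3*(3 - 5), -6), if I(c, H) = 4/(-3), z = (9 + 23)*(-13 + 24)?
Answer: -10564/3 ≈ -3521.3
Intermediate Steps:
z = 352 (z = 32*11 = 352)
I(c, H) = -4/3 (I(c, H) = 4*(-⅓) = -4/3)
C(m) = -10 (C(m) = -1 - 3*3 = -1 - 9 = -10)
C(4)*z + I(3*(3 - 5), -6) = -10*352 - 4/3 = -3520 - 4/3 = -10564/3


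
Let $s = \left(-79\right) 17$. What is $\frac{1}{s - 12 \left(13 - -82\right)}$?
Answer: $- \frac{1}{2483} \approx -0.00040274$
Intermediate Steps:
$s = -1343$
$\frac{1}{s - 12 \left(13 - -82\right)} = \frac{1}{-1343 - 12 \left(13 - -82\right)} = \frac{1}{-1343 - 12 \left(13 + 82\right)} = \frac{1}{-1343 - 1140} = \frac{1}{-2483} = - \frac{1}{2483}$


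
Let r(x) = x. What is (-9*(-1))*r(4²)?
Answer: 144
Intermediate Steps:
(-9*(-1))*r(4²) = -9*(-1)*4² = 9*16 = 144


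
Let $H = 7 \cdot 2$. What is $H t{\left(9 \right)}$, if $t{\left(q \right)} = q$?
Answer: $126$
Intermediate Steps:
$H = 14$
$H t{\left(9 \right)} = 14 \cdot 9 = 126$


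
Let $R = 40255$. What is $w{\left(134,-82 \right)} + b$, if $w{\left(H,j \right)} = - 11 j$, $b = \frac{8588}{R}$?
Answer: $\frac{36318598}{40255} \approx 902.21$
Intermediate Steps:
$b = \frac{8588}{40255} \approx 0.21334$
$w{\left(134,-82 \right)} + b = \left(-11\right) \left(-82\right) + \frac{8588}{40255} = 902 + \frac{8588}{40255} = \frac{36318598}{40255}$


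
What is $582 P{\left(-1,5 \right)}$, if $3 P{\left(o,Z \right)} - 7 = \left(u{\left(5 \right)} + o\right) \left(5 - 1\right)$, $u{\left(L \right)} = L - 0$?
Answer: $4462$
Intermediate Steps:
$u{\left(L \right)} = L$ ($u{\left(L \right)} = L + 0 = L$)
$P{\left(o,Z \right)} = 9 + \frac{4 o}{3}$ ($P{\left(o,Z \right)} = \frac{7}{3} + \frac{\left(5 + o\right) \left(5 - 1\right)}{3} = \frac{7}{3} + \frac{\left(5 + o\right) 4}{3} = \frac{7}{3} + \frac{20 + 4 o}{3} = \frac{7}{3} + \left(\frac{20}{3} + \frac{4 o}{3}\right) = 9 + \frac{4 o}{3}$)
$582 P{\left(-1,5 \right)} = 582 \left(9 + \frac{4}{3} \left(-1\right)\right) = 582 \left(9 - \frac{4}{3}\right) = 582 \cdot \frac{23}{3} = 4462$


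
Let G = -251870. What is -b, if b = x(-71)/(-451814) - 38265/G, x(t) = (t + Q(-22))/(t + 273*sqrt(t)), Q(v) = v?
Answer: -128973421474209/848936005662800 + 25389*I*sqrt(71)/2393078032400 ≈ -0.15192 + 8.9396e-8*I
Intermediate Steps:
x(t) = (-22 + t)/(t + 273*sqrt(t)) (x(t) = (t - 22)/(t + 273*sqrt(t)) = (-22 + t)/(t + 273*sqrt(t)))
b = 7653/50374 + 93/(451814*(-71 + 273*I*sqrt(71))) (b = ((-22 - 71)/(-71 + 273*sqrt(-71)))/(-451814) - 38265/(-251870) = (-93/(-71 + 273*(I*sqrt(71))))*(-1/451814) - 38265*(-1/251870) = (-93/(-71 + 273*I*sqrt(71)))*(-1/451814) + 7653/50374 = -93/(-71 + 273*I*sqrt(71))*(-1/451814) + 7653/50374 = 93/(451814*(-71 + 273*I*sqrt(71))) + 7653/50374 = 7653/50374 + 93/(451814*(-71 + 273*I*sqrt(71))) ≈ 0.15192 - 8.9396e-8*I)
-b = -(128973421474209/848936005662800 - 25389*I*sqrt(71)/2393078032400) = -128973421474209/848936005662800 + 25389*I*sqrt(71)/2393078032400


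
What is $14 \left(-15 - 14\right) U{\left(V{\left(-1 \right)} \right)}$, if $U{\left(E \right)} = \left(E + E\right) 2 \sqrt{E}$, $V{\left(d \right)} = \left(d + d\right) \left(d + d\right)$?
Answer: $-12992$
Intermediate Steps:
$V{\left(d \right)} = 4 d^{2}$ ($V{\left(d \right)} = 2 d 2 d = 4 d^{2}$)
$U{\left(E \right)} = 4 E^{\frac{3}{2}}$ ($U{\left(E \right)} = 2 E 2 \sqrt{E} = 4 E^{\frac{3}{2}}$)
$14 \left(-15 - 14\right) U{\left(V{\left(-1 \right)} \right)} = 14 \left(-15 - 14\right) 4 \left(4 \left(-1\right)^{2}\right)^{\frac{3}{2}} = 14 \left(-15 - 14\right) 4 \left(4 \cdot 1\right)^{\frac{3}{2}} = 14 \left(-29\right) 4 \cdot 4^{\frac{3}{2}} = - 406 \cdot 4 \cdot 8 = \left(-406\right) 32 = -12992$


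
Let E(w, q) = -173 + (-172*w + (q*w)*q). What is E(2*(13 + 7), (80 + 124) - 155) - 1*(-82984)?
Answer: 171971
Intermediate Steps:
E(w, q) = -173 - 172*w + w*q**2 (E(w, q) = -173 + (-172*w + w*q**2) = -173 - 172*w + w*q**2)
E(2*(13 + 7), (80 + 124) - 155) - 1*(-82984) = (-173 - 344*(13 + 7) + (2*(13 + 7))*((80 + 124) - 155)**2) - 1*(-82984) = (-173 - 344*20 + (2*20)*(204 - 155)**2) + 82984 = (-173 - 172*40 + 40*49**2) + 82984 = (-173 - 6880 + 40*2401) + 82984 = (-173 - 6880 + 96040) + 82984 = 88987 + 82984 = 171971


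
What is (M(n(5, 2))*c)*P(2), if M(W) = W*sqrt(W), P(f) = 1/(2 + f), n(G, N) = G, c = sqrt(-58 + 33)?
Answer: 25*I*sqrt(5)/4 ≈ 13.975*I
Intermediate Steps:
c = 5*I (c = sqrt(-25) = 5*I ≈ 5.0*I)
M(W) = W**(3/2)
(M(n(5, 2))*c)*P(2) = (5**(3/2)*(5*I))/(2 + 2) = ((5*sqrt(5))*(5*I))/4 = (25*I*sqrt(5))*(1/4) = 25*I*sqrt(5)/4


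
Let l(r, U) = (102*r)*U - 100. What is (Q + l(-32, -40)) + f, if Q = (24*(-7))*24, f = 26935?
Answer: 153363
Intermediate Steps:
l(r, U) = -100 + 102*U*r (l(r, U) = 102*U*r - 100 = -100 + 102*U*r)
Q = -4032 (Q = -168*24 = -4032)
(Q + l(-32, -40)) + f = (-4032 + (-100 + 102*(-40)*(-32))) + 26935 = (-4032 + (-100 + 130560)) + 26935 = (-4032 + 130460) + 26935 = 126428 + 26935 = 153363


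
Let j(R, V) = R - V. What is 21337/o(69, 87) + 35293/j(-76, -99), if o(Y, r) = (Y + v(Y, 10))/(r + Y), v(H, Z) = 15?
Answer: 6626814/161 ≈ 41160.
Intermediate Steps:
o(Y, r) = (15 + Y)/(Y + r) (o(Y, r) = (Y + 15)/(r + Y) = (15 + Y)/(Y + r))
21337/o(69, 87) + 35293/j(-76, -99) = 21337/(((15 + 69)/(69 + 87))) + 35293/(-76 - 1*(-99)) = 21337/((84/156)) + 35293/(-76 + 99) = 21337/(((1/156)*84)) + 35293/23 = 21337/(7/13) + 35293*(1/23) = 21337*(13/7) + 35293/23 = 277381/7 + 35293/23 = 6626814/161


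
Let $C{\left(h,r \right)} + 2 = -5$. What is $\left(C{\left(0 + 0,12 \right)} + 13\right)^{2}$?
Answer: $36$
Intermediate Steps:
$C{\left(h,r \right)} = -7$ ($C{\left(h,r \right)} = -2 - 5 = -7$)
$\left(C{\left(0 + 0,12 \right)} + 13\right)^{2} = \left(-7 + 13\right)^{2} = 6^{2} = 36$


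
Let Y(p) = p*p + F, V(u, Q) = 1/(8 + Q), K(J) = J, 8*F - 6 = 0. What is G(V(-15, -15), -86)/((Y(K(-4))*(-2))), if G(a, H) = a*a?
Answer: -2/3283 ≈ -0.00060920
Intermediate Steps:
F = ¾ (F = ¾ + (⅛)*0 = ¾ + 0 = ¾ ≈ 0.75000)
G(a, H) = a²
Y(p) = ¾ + p² (Y(p) = p*p + ¾ = p² + ¾ = ¾ + p²)
G(V(-15, -15), -86)/((Y(K(-4))*(-2))) = (1/(8 - 15))²/(((¾ + (-4)²)*(-2))) = (1/(-7))²/(((¾ + 16)*(-2))) = (-⅐)²/(((67/4)*(-2))) = 1/(49*(-67/2)) = (1/49)*(-2/67) = -2/3283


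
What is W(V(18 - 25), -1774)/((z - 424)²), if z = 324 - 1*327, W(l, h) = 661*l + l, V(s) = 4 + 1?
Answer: 3310/182329 ≈ 0.018154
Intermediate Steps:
V(s) = 5
W(l, h) = 662*l
z = -3 (z = 324 - 327 = -3)
W(V(18 - 25), -1774)/((z - 424)²) = (662*5)/((-3 - 424)²) = 3310/((-427)²) = 3310/182329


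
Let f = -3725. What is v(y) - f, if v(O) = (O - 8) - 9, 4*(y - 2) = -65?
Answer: 14775/4 ≈ 3693.8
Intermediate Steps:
y = -57/4 (y = 2 + (¼)*(-65) = 2 - 65/4 = -57/4 ≈ -14.250)
v(O) = -17 + O (v(O) = (-8 + O) - 9 = -17 + O)
v(y) - f = (-17 - 57/4) - 1*(-3725) = -125/4 + 3725 = 14775/4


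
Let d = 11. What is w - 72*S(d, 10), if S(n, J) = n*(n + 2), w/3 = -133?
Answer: -10695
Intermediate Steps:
w = -399 (w = 3*(-133) = -399)
S(n, J) = n*(2 + n)
w - 72*S(d, 10) = -399 - 792*(2 + 11) = -399 - 792*13 = -399 - 72*143 = -399 - 10296 = -10695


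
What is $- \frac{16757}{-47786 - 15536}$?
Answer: $\frac{16757}{63322} \approx 0.26463$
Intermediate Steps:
$- \frac{16757}{-47786 - 15536} = - \frac{16757}{-63322} = \left(-16757\right) \left(- \frac{1}{63322}\right) = \frac{16757}{63322}$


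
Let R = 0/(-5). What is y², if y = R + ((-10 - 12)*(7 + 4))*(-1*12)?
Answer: 8433216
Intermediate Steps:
R = 0 (R = -⅕*0 = 0)
y = 2904 (y = 0 + ((-10 - 12)*(7 + 4))*(-1*12) = 0 - 22*11*(-12) = 0 - 242*(-12) = 0 + 2904 = 2904)
y² = 2904² = 8433216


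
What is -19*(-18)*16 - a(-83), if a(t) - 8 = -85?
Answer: 5549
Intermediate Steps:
a(t) = -77 (a(t) = 8 - 85 = -77)
-19*(-18)*16 - a(-83) = -19*(-18)*16 - 1*(-77) = 342*16 + 77 = 5472 + 77 = 5549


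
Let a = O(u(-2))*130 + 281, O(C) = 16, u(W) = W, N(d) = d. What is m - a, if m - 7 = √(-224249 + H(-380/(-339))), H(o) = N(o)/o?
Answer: -2354 + 2*I*√56062 ≈ -2354.0 + 473.55*I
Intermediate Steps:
H(o) = 1 (H(o) = o/o = 1)
m = 7 + 2*I*√56062 (m = 7 + √(-224249 + 1) = 7 + √(-224248) = 7 + 2*I*√56062 ≈ 7.0 + 473.55*I)
a = 2361 (a = 16*130 + 281 = 2080 + 281 = 2361)
m - a = (7 + 2*I*√56062) - 1*2361 = (7 + 2*I*√56062) - 2361 = -2354 + 2*I*√56062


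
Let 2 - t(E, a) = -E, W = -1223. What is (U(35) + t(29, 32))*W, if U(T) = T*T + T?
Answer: -1578893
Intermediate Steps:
U(T) = T + T² (U(T) = T² + T = T + T²)
t(E, a) = 2 + E (t(E, a) = 2 - (-1)*E = 2 + E)
(U(35) + t(29, 32))*W = (35*(1 + 35) + (2 + 29))*(-1223) = (35*36 + 31)*(-1223) = (1260 + 31)*(-1223) = 1291*(-1223) = -1578893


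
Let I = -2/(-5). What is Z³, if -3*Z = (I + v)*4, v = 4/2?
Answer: -4096/125 ≈ -32.768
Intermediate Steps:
I = ⅖ (I = -2*(-⅕) = ⅖ ≈ 0.40000)
v = 2 (v = 4*(½) = 2)
Z = -16/5 (Z = -(⅖ + 2)*4/3 = -4*4/5 = -⅓*48/5 = -16/5 ≈ -3.2000)
Z³ = (-16/5)³ = -4096/125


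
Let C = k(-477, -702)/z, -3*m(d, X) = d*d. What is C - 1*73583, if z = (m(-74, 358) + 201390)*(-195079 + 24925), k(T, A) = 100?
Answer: -624659447686084/8489181573 ≈ -73583.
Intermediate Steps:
m(d, X) = -d²/3 (m(d, X) = -d*d/3 = -d²/3)
z = -33956726292 (z = (-⅓*(-74)² + 201390)*(-195079 + 24925) = (-⅓*5476 + 201390)*(-170154) = (-5476/3 + 201390)*(-170154) = (598694/3)*(-170154) = -33956726292)
C = -25/8489181573 (C = 100/(-33956726292) = 100*(-1/33956726292) = -25/8489181573 ≈ -2.9449e-9)
C - 1*73583 = -25/8489181573 - 1*73583 = -25/8489181573 - 73583 = -624659447686084/8489181573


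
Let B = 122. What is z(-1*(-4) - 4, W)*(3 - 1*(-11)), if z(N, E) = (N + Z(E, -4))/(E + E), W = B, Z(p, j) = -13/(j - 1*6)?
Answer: 91/1220 ≈ 0.074590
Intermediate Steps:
Z(p, j) = -13/(-6 + j) (Z(p, j) = -13/(j - 6) = -13/(-6 + j))
W = 122
z(N, E) = (13/10 + N)/(2*E) (z(N, E) = (N - 13/(-6 - 4))/(E + E) = (N - 13/(-10))/((2*E)) = (N - 13*(-⅒))*(1/(2*E)) = (N + 13/10)*(1/(2*E)) = (13/10 + N)*(1/(2*E)) = (13/10 + N)/(2*E))
z(-1*(-4) - 4, W)*(3 - 1*(-11)) = ((1/20)*(13 + 10*(-1*(-4) - 4))/122)*(3 - 1*(-11)) = ((1/20)*(1/122)*(13 + 10*(4 - 4)))*(3 + 11) = ((1/20)*(1/122)*(13 + 10*0))*14 = ((1/20)*(1/122)*(13 + 0))*14 = ((1/20)*(1/122)*13)*14 = (13/2440)*14 = 91/1220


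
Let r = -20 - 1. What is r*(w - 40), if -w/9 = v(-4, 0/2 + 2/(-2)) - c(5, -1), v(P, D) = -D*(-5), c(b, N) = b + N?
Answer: -861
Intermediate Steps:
c(b, N) = N + b
r = -21
v(P, D) = 5*D
w = 81 (w = -9*(5*(0/2 + 2/(-2)) - (-1 + 5)) = -9*(5*(0*(1/2) + 2*(-1/2)) - 1*4) = -9*(5*(0 - 1) - 4) = -9*(5*(-1) - 4) = -9*(-5 - 4) = -9*(-9) = 81)
r*(w - 40) = -21*(81 - 40) = -21*41 = -861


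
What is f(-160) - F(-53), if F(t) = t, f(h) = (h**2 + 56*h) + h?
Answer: 16533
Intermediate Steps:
f(h) = h**2 + 57*h
f(-160) - F(-53) = -160*(57 - 160) - 1*(-53) = -160*(-103) + 53 = 16480 + 53 = 16533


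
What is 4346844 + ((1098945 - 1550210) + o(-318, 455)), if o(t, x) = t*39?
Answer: 3883177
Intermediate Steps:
o(t, x) = 39*t
4346844 + ((1098945 - 1550210) + o(-318, 455)) = 4346844 + ((1098945 - 1550210) + 39*(-318)) = 4346844 + (-451265 - 12402) = 4346844 - 463667 = 3883177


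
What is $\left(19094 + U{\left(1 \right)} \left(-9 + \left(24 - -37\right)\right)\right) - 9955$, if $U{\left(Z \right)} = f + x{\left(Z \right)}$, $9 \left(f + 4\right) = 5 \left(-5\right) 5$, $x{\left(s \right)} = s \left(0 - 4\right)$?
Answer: $\frac{72007}{9} \approx 8000.8$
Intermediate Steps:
$x{\left(s \right)} = - 4 s$ ($x{\left(s \right)} = s \left(-4\right) = - 4 s$)
$f = - \frac{161}{9}$ ($f = -4 + \frac{5 \left(-5\right) 5}{9} = -4 + \frac{\left(-25\right) 5}{9} = -4 + \frac{1}{9} \left(-125\right) = -4 - \frac{125}{9} = - \frac{161}{9} \approx -17.889$)
$U{\left(Z \right)} = - \frac{161}{9} - 4 Z$
$\left(19094 + U{\left(1 \right)} \left(-9 + \left(24 - -37\right)\right)\right) - 9955 = \left(19094 + \left(- \frac{161}{9} - 4\right) \left(-9 + \left(24 - -37\right)\right)\right) - 9955 = \left(19094 + \left(- \frac{161}{9} - 4\right) \left(-9 + \left(24 + 37\right)\right)\right) - 9955 = \left(19094 - \frac{197 \left(-9 + 61\right)}{9}\right) - 9955 = \left(19094 - \frac{10244}{9}\right) - 9955 = \frac{161602}{9} - 9955 = \frac{72007}{9}$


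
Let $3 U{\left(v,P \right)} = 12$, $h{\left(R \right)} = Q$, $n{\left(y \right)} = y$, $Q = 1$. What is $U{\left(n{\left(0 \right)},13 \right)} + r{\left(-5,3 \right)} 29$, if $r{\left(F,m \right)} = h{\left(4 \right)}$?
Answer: $33$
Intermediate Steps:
$h{\left(R \right)} = 1$
$U{\left(v,P \right)} = 4$ ($U{\left(v,P \right)} = \frac{1}{3} \cdot 12 = 4$)
$r{\left(F,m \right)} = 1$
$U{\left(n{\left(0 \right)},13 \right)} + r{\left(-5,3 \right)} 29 = 4 + 1 \cdot 29 = 4 + 29 = 33$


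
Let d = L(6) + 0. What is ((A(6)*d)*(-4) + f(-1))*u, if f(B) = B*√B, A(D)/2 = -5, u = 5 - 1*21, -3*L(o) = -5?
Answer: -3200/3 + 16*I ≈ -1066.7 + 16.0*I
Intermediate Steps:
L(o) = 5/3 (L(o) = -⅓*(-5) = 5/3)
u = -16 (u = 5 - 21 = -16)
A(D) = -10 (A(D) = 2*(-5) = -10)
d = 5/3 (d = 5/3 + 0 = 5/3 ≈ 1.6667)
f(B) = B^(3/2)
((A(6)*d)*(-4) + f(-1))*u = (-10*5/3*(-4) + (-1)^(3/2))*(-16) = (-50/3*(-4) - I)*(-16) = (200/3 - I)*(-16) = -3200/3 + 16*I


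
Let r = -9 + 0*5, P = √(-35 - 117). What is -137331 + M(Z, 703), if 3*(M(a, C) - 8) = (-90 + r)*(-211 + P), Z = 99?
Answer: -130360 - 66*I*√38 ≈ -1.3036e+5 - 406.85*I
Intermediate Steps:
P = 2*I*√38 (P = √(-152) = 2*I*√38 ≈ 12.329*I)
r = -9 (r = -9 + 0 = -9)
M(a, C) = 6971 - 66*I*√38 (M(a, C) = 8 + ((-90 - 9)*(-211 + 2*I*√38))/3 = 8 + (-99*(-211 + 2*I*√38))/3 = 8 + (20889 - 198*I*√38)/3 = 8 + (6963 - 66*I*√38) = 6971 - 66*I*√38)
-137331 + M(Z, 703) = -137331 + (6971 - 66*I*√38) = -130360 - 66*I*√38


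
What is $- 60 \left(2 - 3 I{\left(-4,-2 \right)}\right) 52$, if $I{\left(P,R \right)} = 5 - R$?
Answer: $59280$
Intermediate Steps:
$- 60 \left(2 - 3 I{\left(-4,-2 \right)}\right) 52 = - 60 \left(2 - 3 \left(5 - -2\right)\right) 52 = - 60 \left(2 - 3 \left(5 + 2\right)\right) 52 = - 60 \left(2 - 21\right) 52 = \left(-60\right) \left(-19\right) 52 = 1140 \cdot 52 = 59280$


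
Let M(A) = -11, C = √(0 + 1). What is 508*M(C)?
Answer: -5588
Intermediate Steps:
C = 1 (C = √1 = 1)
508*M(C) = 508*(-11) = -5588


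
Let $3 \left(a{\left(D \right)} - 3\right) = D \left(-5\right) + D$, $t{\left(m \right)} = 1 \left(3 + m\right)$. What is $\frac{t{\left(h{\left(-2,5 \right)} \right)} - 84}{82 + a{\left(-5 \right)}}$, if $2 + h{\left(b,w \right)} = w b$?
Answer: $- \frac{279}{275} \approx -1.0145$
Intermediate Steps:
$h{\left(b,w \right)} = -2 + b w$ ($h{\left(b,w \right)} = -2 + w b = -2 + b w$)
$t{\left(m \right)} = 3 + m$
$a{\left(D \right)} = 3 - \frac{4 D}{3}$ ($a{\left(D \right)} = 3 + \frac{D \left(-5\right) + D}{3} = 3 + \frac{- 5 D + D}{3} = 3 + \frac{\left(-4\right) D}{3} = 3 - \frac{4 D}{3}$)
$\frac{t{\left(h{\left(-2,5 \right)} \right)} - 84}{82 + a{\left(-5 \right)}} = \frac{\left(3 - 12\right) - 84}{82 + \left(3 - - \frac{20}{3}\right)} = \frac{\left(3 - 12\right) - 84}{82 + \left(3 + \frac{20}{3}\right)} = \frac{\left(3 - 12\right) - 84}{82 + \frac{29}{3}} = \frac{-9 - 84}{\frac{275}{3}} = \frac{3}{275} \left(-93\right) = - \frac{279}{275}$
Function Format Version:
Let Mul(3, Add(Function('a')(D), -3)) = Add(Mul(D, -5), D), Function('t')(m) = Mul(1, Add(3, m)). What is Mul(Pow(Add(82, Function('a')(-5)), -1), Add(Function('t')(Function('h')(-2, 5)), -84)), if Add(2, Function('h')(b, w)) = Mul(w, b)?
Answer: Rational(-279, 275) ≈ -1.0145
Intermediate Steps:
Function('h')(b, w) = Add(-2, Mul(b, w)) (Function('h')(b, w) = Add(-2, Mul(w, b)) = Add(-2, Mul(b, w)))
Function('t')(m) = Add(3, m)
Function('a')(D) = Add(3, Mul(Rational(-4, 3), D)) (Function('a')(D) = Add(3, Mul(Rational(1, 3), Add(Mul(D, -5), D))) = Add(3, Mul(Rational(1, 3), Add(Mul(-5, D), D))) = Add(3, Mul(Rational(1, 3), Mul(-4, D))) = Add(3, Mul(Rational(-4, 3), D)))
Mul(Pow(Add(82, Function('a')(-5)), -1), Add(Function('t')(Function('h')(-2, 5)), -84)) = Mul(Pow(Add(82, Add(3, Mul(Rational(-4, 3), -5))), -1), Add(Add(3, Add(-2, Mul(-2, 5))), -84)) = Mul(Pow(Add(82, Add(3, Rational(20, 3))), -1), Add(Add(3, Add(-2, -10)), -84)) = Mul(Pow(Add(82, Rational(29, 3)), -1), Add(Add(3, -12), -84)) = Mul(Pow(Rational(275, 3), -1), Add(-9, -84)) = Mul(Rational(3, 275), -93) = Rational(-279, 275)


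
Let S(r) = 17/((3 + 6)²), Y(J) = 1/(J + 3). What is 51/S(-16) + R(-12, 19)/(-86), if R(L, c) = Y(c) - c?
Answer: 460173/1892 ≈ 243.22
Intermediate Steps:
Y(J) = 1/(3 + J)
R(L, c) = 1/(3 + c) - c
S(r) = 17/81 (S(r) = 17/(9²) = 17/81)
51/S(-16) + R(-12, 19)/(-86) = 51/(17/81) + ((1 - 1*19*(3 + 19))/(3 + 19))/(-86) = 51*(81/17) + ((1 - 1*19*22)/22)*(-1/86) = 243 + ((1 - 418)/22)*(-1/86) = 243 + ((1/22)*(-417))*(-1/86) = 243 - 417/22*(-1/86) = 243 + 417/1892 = 460173/1892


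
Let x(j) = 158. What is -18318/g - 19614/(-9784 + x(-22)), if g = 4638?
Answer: -7113278/3720449 ≈ -1.9119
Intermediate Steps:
-18318/g - 19614/(-9784 + x(-22)) = -18318/4638 - 19614/(-9784 + 158) = -18318*1/4638 - 19614/(-9626) = -3053/773 - 19614*(-1/9626) = -3053/773 + 9807/4813 = -7113278/3720449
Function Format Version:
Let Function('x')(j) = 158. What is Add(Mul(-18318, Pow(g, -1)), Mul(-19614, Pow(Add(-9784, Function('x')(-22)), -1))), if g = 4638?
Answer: Rational(-7113278, 3720449) ≈ -1.9119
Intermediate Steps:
Add(Mul(-18318, Pow(g, -1)), Mul(-19614, Pow(Add(-9784, Function('x')(-22)), -1))) = Add(Mul(-18318, Pow(4638, -1)), Mul(-19614, Pow(Add(-9784, 158), -1))) = Add(Mul(-18318, Rational(1, 4638)), Mul(-19614, Pow(-9626, -1))) = Add(Rational(-3053, 773), Mul(-19614, Rational(-1, 9626))) = Add(Rational(-3053, 773), Rational(9807, 4813)) = Rational(-7113278, 3720449)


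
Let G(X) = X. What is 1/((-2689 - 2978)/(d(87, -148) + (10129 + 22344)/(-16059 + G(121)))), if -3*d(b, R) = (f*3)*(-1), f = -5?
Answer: 112163/90320646 ≈ 0.0012418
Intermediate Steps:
d(b, R) = -5 (d(b, R) = -(-5*3)*(-1)/3 = -(-5)*(-1) = -⅓*15 = -5)
1/((-2689 - 2978)/(d(87, -148) + (10129 + 22344)/(-16059 + G(121)))) = 1/((-2689 - 2978)/(-5 + (10129 + 22344)/(-16059 + 121))) = 1/(-5667/(-5 + 32473/(-15938))) = 1/(-5667/(-5 + 32473*(-1/15938))) = 1/(-5667/(-5 - 32473/15938)) = 1/(-5667/(-112163/15938)) = 1/(-5667*(-15938/112163)) = 1/(90320646/112163) = 112163/90320646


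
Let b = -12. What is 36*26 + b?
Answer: 924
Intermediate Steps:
36*26 + b = 36*26 - 12 = 936 - 12 = 924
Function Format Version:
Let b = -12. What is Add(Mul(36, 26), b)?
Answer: 924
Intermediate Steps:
Add(Mul(36, 26), b) = Add(Mul(36, 26), -12) = Add(936, -12) = 924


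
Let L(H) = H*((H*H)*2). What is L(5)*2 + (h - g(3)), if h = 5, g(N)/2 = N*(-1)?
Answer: 511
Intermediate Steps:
g(N) = -2*N (g(N) = 2*(N*(-1)) = 2*(-N) = -2*N)
L(H) = 2*H³ (L(H) = H*(H²*2) = H*(2*H²) = 2*H³)
L(5)*2 + (h - g(3)) = (2*5³)*2 + (5 - (-2)*3) = (2*125)*2 + (5 - 1*(-6)) = 250*2 + (5 + 6) = 500 + 11 = 511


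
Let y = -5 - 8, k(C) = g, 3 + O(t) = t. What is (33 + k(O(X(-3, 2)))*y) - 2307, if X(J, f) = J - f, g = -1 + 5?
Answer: -2326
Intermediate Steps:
g = 4
O(t) = -3 + t
k(C) = 4
y = -13
(33 + k(O(X(-3, 2)))*y) - 2307 = (33 + 4*(-13)) - 2307 = (33 - 52) - 2307 = -19 - 2307 = -2326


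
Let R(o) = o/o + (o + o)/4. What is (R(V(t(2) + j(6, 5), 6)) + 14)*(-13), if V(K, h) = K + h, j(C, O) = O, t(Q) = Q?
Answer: -559/2 ≈ -279.50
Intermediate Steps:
R(o) = 1 + o/2 (R(o) = 1 + (2*o)*(¼) = 1 + o/2)
(R(V(t(2) + j(6, 5), 6)) + 14)*(-13) = ((1 + ((2 + 5) + 6)/2) + 14)*(-13) = ((1 + (7 + 6)/2) + 14)*(-13) = ((1 + (½)*13) + 14)*(-13) = ((1 + 13/2) + 14)*(-13) = (15/2 + 14)*(-13) = (43/2)*(-13) = -559/2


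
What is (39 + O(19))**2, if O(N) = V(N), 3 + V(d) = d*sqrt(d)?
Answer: 8155 + 1368*sqrt(19) ≈ 14118.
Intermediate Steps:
V(d) = -3 + d**(3/2) (V(d) = -3 + d*sqrt(d) = -3 + d**(3/2))
O(N) = -3 + N**(3/2)
(39 + O(19))**2 = (39 + (-3 + 19**(3/2)))**2 = (39 + (-3 + 19*sqrt(19)))**2 = (36 + 19*sqrt(19))**2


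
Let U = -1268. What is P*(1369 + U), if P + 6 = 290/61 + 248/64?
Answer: 129583/488 ≈ 265.54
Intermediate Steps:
P = 1283/488 (P = -6 + (290/61 + 248/64) = -6 + (290*(1/61) + 248*(1/64)) = -6 + (290/61 + 31/8) = -6 + 4211/488 = 1283/488 ≈ 2.6291)
P*(1369 + U) = 1283*(1369 - 1268)/488 = (1283/488)*101 = 129583/488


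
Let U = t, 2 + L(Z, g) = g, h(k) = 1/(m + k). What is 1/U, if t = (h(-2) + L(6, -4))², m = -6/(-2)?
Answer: 1/25 ≈ 0.040000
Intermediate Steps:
m = 3 (m = -6*(-½) = 3)
h(k) = 1/(3 + k)
L(Z, g) = -2 + g
t = 25 (t = (1/(3 - 2) + (-2 - 4))² = (1/1 - 6)² = (1 - 6)² = (-5)² = 25)
U = 25
1/U = 1/25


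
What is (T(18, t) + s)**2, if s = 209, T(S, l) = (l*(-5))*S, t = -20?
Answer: 4036081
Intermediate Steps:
T(S, l) = -5*S*l (T(S, l) = (-5*l)*S = -5*S*l)
(T(18, t) + s)**2 = (-5*18*(-20) + 209)**2 = (1800 + 209)**2 = 2009**2 = 4036081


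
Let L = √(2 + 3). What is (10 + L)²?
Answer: (10 + √5)² ≈ 149.72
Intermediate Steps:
L = √5 ≈ 2.2361
(10 + L)² = (10 + √5)²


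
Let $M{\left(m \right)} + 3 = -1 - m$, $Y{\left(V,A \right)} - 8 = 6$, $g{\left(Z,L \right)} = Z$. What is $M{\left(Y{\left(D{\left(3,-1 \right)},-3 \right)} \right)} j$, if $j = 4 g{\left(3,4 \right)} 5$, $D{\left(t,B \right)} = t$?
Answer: $-1080$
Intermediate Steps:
$Y{\left(V,A \right)} = 14$ ($Y{\left(V,A \right)} = 8 + 6 = 14$)
$M{\left(m \right)} = -4 - m$ ($M{\left(m \right)} = -3 - \left(1 + m\right) = -4 - m$)
$j = 60$ ($j = 4 \cdot 3 \cdot 5 = 12 \cdot 5 = 60$)
$M{\left(Y{\left(D{\left(3,-1 \right)},-3 \right)} \right)} j = \left(-4 - 14\right) 60 = \left(-18\right) 60 = -1080$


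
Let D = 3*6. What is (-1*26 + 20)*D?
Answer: -108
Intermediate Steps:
D = 18
(-1*26 + 20)*D = (-1*26 + 20)*18 = (-26 + 20)*18 = -6*18 = -108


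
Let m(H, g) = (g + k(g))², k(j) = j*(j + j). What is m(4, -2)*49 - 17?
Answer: 1747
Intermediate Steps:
k(j) = 2*j² (k(j) = j*(2*j) = 2*j²)
m(H, g) = (g + 2*g²)²
m(4, -2)*49 - 17 = ((-2)²*(1 + 2*(-2))²)*49 - 17 = (4*(1 - 4)²)*49 - 17 = (4*(-3)²)*49 - 17 = (4*9)*49 - 17 = 36*49 - 17 = 1764 - 17 = 1747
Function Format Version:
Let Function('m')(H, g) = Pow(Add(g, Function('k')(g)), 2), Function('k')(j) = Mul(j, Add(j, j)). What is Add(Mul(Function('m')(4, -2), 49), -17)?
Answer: 1747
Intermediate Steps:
Function('k')(j) = Mul(2, Pow(j, 2)) (Function('k')(j) = Mul(j, Mul(2, j)) = Mul(2, Pow(j, 2)))
Function('m')(H, g) = Pow(Add(g, Mul(2, Pow(g, 2))), 2)
Add(Mul(Function('m')(4, -2), 49), -17) = Add(Mul(Mul(Pow(-2, 2), Pow(Add(1, Mul(2, -2)), 2)), 49), -17) = Add(Mul(Mul(4, Pow(Add(1, -4), 2)), 49), -17) = Add(Mul(Mul(4, Pow(-3, 2)), 49), -17) = Add(Mul(Mul(4, 9), 49), -17) = Add(Mul(36, 49), -17) = Add(1764, -17) = 1747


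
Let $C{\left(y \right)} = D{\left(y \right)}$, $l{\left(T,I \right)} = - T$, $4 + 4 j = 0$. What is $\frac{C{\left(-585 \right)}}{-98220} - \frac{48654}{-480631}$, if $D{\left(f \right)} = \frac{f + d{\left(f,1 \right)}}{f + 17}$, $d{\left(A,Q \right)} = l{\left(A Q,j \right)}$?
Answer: $\frac{48654}{480631} \approx 0.10123$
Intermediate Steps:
$j = -1$ ($j = -1 + \frac{1}{4} \cdot 0 = -1 + 0 = -1$)
$d{\left(A,Q \right)} = - A Q$
$D{\left(f \right)} = 0$ ($D{\left(f \right)} = \frac{f - f 1}{f + 17} = \frac{f - f}{17 + f} = \frac{0}{17 + f} = 0$)
$C{\left(y \right)} = 0$
$\frac{C{\left(-585 \right)}}{-98220} - \frac{48654}{-480631} = \frac{0}{-98220} - \frac{48654}{-480631} = 0 \left(- \frac{1}{98220}\right) - - \frac{48654}{480631} = 0 + \frac{48654}{480631} = \frac{48654}{480631}$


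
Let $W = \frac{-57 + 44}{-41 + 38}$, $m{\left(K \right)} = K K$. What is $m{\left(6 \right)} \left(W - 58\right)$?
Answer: $-1932$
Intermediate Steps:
$m{\left(K \right)} = K^{2}$
$W = \frac{13}{3}$ ($W = - \frac{13}{-3} = \left(-13\right) \left(- \frac{1}{3}\right) = \frac{13}{3} \approx 4.3333$)
$m{\left(6 \right)} \left(W - 58\right) = 6^{2} \left(\frac{13}{3} - 58\right) = 36 \left(- \frac{161}{3}\right) = -1932$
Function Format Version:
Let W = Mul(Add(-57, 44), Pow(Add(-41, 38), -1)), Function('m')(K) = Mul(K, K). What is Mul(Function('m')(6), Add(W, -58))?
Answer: -1932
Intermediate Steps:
Function('m')(K) = Pow(K, 2)
W = Rational(13, 3) (W = Mul(-13, Pow(-3, -1)) = Mul(-13, Rational(-1, 3)) = Rational(13, 3) ≈ 4.3333)
Mul(Function('m')(6), Add(W, -58)) = Mul(Pow(6, 2), Add(Rational(13, 3), -58)) = Mul(36, Rational(-161, 3)) = -1932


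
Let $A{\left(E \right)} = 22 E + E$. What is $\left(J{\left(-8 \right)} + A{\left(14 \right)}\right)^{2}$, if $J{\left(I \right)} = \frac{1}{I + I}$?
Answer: $\frac{26532801}{256} \approx 1.0364 \cdot 10^{5}$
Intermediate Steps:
$J{\left(I \right)} = \frac{1}{2 I}$
$A{\left(E \right)} = 23 E$
$\left(J{\left(-8 \right)} + A{\left(14 \right)}\right)^{2} = \left(\frac{1}{2 \left(-8\right)} + 23 \cdot 14\right)^{2} = \left(\frac{1}{2} \left(- \frac{1}{8}\right) + 322\right)^{2} = \left(- \frac{1}{16} + 322\right)^{2} = \left(\frac{5151}{16}\right)^{2} = \frac{26532801}{256}$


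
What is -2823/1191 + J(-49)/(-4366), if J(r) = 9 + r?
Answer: -2046263/866651 ≈ -2.3611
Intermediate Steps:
-2823/1191 + J(-49)/(-4366) = -2823/1191 + (9 - 49)/(-4366) = -2823*1/1191 - 40*(-1/4366) = -941/397 + 20/2183 = -2046263/866651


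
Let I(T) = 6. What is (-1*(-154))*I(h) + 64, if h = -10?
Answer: 988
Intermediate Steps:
(-1*(-154))*I(h) + 64 = -1*(-154)*6 + 64 = 154*6 + 64 = 924 + 64 = 988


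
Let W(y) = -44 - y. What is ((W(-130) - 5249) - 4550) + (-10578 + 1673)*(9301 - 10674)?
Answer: 12216852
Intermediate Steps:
((W(-130) - 5249) - 4550) + (-10578 + 1673)*(9301 - 10674) = (((-44 - 1*(-130)) - 5249) - 4550) + (-10578 + 1673)*(9301 - 10674) = (((-44 + 130) - 5249) - 4550) - 8905*(-1373) = ((86 - 5249) - 4550) + 12226565 = (-5163 - 4550) + 12226565 = -9713 + 12226565 = 12216852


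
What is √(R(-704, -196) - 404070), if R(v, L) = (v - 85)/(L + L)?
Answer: I*√316789302/28 ≈ 635.66*I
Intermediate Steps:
R(v, L) = (-85 + v)/(2*L) (R(v, L) = (-85 + v)/((2*L)) = (-85 + v)*(1/(2*L)) = (-85 + v)/(2*L))
√(R(-704, -196) - 404070) = √((½)*(-85 - 704)/(-196) - 404070) = √((½)*(-1/196)*(-789) - 404070) = √(789/392 - 404070) = √(-158394651/392) = I*√316789302/28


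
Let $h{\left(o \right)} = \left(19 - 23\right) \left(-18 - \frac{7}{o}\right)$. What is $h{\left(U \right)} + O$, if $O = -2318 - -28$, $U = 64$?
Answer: $- \frac{35481}{16} \approx -2217.6$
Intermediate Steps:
$h{\left(o \right)} = 72 + \frac{28}{o}$ ($h{\left(o \right)} = - 4 \left(-18 - \frac{7}{o}\right) = 72 + \frac{28}{o}$)
$O = -2290$ ($O = -2318 + 28 = -2290$)
$h{\left(U \right)} + O = \left(72 + \frac{28}{64}\right) - 2290 = \left(72 + 28 \cdot \frac{1}{64}\right) - 2290 = \left(72 + \frac{7}{16}\right) - 2290 = \frac{1159}{16} - 2290 = - \frac{35481}{16}$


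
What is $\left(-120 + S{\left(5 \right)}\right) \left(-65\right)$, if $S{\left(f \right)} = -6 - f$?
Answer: $8515$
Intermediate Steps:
$\left(-120 + S{\left(5 \right)}\right) \left(-65\right) = \left(-120 - 11\right) \left(-65\right) = \left(-131\right) \left(-65\right) = 8515$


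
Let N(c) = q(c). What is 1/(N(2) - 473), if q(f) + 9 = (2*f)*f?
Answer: -1/474 ≈ -0.0021097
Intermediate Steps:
q(f) = -9 + 2*f² (q(f) = -9 + (2*f)*f = -9 + 2*f²)
N(c) = -9 + 2*c²
1/(N(2) - 473) = 1/((-9 + 2*2²) - 473) = 1/((-9 + 2*4) - 473) = 1/((-9 + 8) - 473) = 1/(-1 - 473) = 1/(-474) = -1/474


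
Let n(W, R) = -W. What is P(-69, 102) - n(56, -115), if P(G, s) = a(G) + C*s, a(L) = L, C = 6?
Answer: 599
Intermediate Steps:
P(G, s) = G + 6*s
P(-69, 102) - n(56, -115) = (-69 + 6*102) - (-1)*56 = (-69 + 612) - 1*(-56) = 543 + 56 = 599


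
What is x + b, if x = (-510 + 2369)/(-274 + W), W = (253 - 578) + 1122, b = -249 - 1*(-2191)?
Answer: 1017525/523 ≈ 1945.6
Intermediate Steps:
b = 1942 (b = -249 + 2191 = 1942)
W = 797 (W = -325 + 1122 = 797)
x = 1859/523 (x = (-510 + 2369)/(-274 + 797) = 1859/523 ≈ 3.5545)
x + b = 1859/523 + 1942 = 1017525/523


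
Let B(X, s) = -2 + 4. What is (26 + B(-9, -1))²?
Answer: 784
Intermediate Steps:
B(X, s) = 2
(26 + B(-9, -1))² = (26 + 2)² = 28² = 784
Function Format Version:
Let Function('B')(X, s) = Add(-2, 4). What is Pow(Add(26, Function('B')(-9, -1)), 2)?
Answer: 784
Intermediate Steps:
Function('B')(X, s) = 2
Pow(Add(26, Function('B')(-9, -1)), 2) = Pow(Add(26, 2), 2) = Pow(28, 2) = 784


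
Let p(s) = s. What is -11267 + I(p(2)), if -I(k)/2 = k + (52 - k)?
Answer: -11371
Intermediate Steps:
I(k) = -104 (I(k) = -2*(k + (52 - k)) = -2*52 = -104)
-11267 + I(p(2)) = -11267 - 104 = -11371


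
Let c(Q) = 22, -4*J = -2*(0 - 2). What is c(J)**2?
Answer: 484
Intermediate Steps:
J = -1 (J = -(-1)*(0 - 2)/2 = -(-1)*(-2)/2 = -1/4*4 = -1)
c(J)**2 = 22**2 = 484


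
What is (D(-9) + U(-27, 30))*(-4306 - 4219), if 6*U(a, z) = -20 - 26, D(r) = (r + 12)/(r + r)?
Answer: 400675/6 ≈ 66779.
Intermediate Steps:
D(r) = (12 + r)/(2*r) (D(r) = (12 + r)/((2*r)) = (12 + r)*(1/(2*r)) = (12 + r)/(2*r))
U(a, z) = -23/3 (U(a, z) = (-20 - 26)/6 = (⅙)*(-46) = -23/3)
(D(-9) + U(-27, 30))*(-4306 - 4219) = ((½)*(12 - 9)/(-9) - 23/3)*(-4306 - 4219) = ((½)*(-⅑)*3 - 23/3)*(-8525) = (-⅙ - 23/3)*(-8525) = -47/6*(-8525) = 400675/6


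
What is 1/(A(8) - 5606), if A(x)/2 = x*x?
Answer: -1/5478 ≈ -0.00018255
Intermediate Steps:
A(x) = 2*x**2 (A(x) = 2*(x*x) = 2*x**2)
1/(A(8) - 5606) = 1/(2*8**2 - 5606) = 1/(2*64 - 5606) = 1/(128 - 5606) = 1/(-5478) = -1/5478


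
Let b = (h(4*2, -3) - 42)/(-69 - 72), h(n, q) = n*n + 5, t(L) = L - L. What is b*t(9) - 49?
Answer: -49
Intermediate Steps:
t(L) = 0
h(n, q) = 5 + n² (h(n, q) = n² + 5 = 5 + n²)
b = -9/47 (b = ((5 + (4*2)²) - 42)/(-69 - 72) = ((5 + 8²) - 42)/(-141) = ((5 + 64) - 42)*(-1/141) = (69 - 42)*(-1/141) = 27*(-1/141) = -9/47 ≈ -0.19149)
b*t(9) - 49 = -9/47*0 - 49 = 0 - 49 = -49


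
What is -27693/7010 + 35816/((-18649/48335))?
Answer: -12135992630357/130729490 ≈ -92833.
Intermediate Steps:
-27693/7010 + 35816/((-18649/48335)) = -27693*1/7010 + 35816/((-18649*1/48335)) = -27693/7010 + 35816/(-18649/48335) = -27693/7010 + 35816*(-48335/18649) = -27693/7010 - 1731166360/18649 = -12135992630357/130729490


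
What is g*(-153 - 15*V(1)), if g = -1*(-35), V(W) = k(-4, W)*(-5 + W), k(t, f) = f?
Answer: -3255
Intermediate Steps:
V(W) = W*(-5 + W)
g = 35
g*(-153 - 15*V(1)) = 35*(-153 - 15*(-5 + 1)) = 35*(-153 - 15*(-4)) = 35*(-153 + 60) = 35*(-93) = -3255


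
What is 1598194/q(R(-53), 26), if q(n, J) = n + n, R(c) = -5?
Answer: -799097/5 ≈ -1.5982e+5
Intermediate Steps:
q(n, J) = 2*n
1598194/q(R(-53), 26) = 1598194/((2*(-5))) = 1598194/(-10) = 1598194*(-⅒) = -799097/5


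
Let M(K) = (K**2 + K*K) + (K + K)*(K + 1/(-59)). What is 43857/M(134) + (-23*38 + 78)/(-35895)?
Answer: 96253502893/152099606460 ≈ 0.63283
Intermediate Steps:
M(K) = 2*K**2 + 2*K*(-1/59 + K) (M(K) = (K**2 + K**2) + (2*K)*(K - 1/59) = 2*K**2 + (2*K)*(-1/59 + K) = 2*K**2 + 2*K*(-1/59 + K))
43857/M(134) + (-23*38 + 78)/(-35895) = 43857/(((2/59)*134*(-1 + 118*134))) + (-23*38 + 78)/(-35895) = 43857/(((2/59)*134*(-1 + 15812))) + (-874 + 78)*(-1/35895) = 43857/(((2/59)*134*15811)) - 796*(-1/35895) = 43857/(4237348/59) + 796/35895 = 43857*(59/4237348) + 796/35895 = 2587563/4237348 + 796/35895 = 96253502893/152099606460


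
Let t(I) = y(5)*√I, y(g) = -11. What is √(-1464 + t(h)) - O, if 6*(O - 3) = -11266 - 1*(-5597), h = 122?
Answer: 5651/6 + I*√(1464 + 11*√122) ≈ 941.83 + 39.818*I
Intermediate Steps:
t(I) = -11*√I
O = -5651/6 (O = 3 + (-11266 - 1*(-5597))/6 = 3 + (-11266 + 5597)/6 = 3 + (⅙)*(-5669) = 3 - 5669/6 = -5651/6 ≈ -941.83)
√(-1464 + t(h)) - O = √(-1464 - 11*√122) - 1*(-5651/6) = √(-1464 - 11*√122) + 5651/6 = 5651/6 + √(-1464 - 11*√122)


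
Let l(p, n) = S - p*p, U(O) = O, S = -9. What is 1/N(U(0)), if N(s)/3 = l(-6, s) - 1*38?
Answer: -1/249 ≈ -0.0040161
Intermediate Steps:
l(p, n) = -9 - p² (l(p, n) = -9 - p*p = -9 - p²)
N(s) = -249 (N(s) = 3*((-9 - 1*(-6)²) - 1*38) = 3*((-9 - 1*36) - 38) = 3*((-9 - 36) - 38) = 3*(-45 - 38) = 3*(-83) = -249)
1/N(U(0)) = 1/(-249) = -1/249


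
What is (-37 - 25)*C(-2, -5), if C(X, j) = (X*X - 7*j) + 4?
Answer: -2666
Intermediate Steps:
C(X, j) = 4 + X² - 7*j (C(X, j) = (X² - 7*j) + 4 = 4 + X² - 7*j)
(-37 - 25)*C(-2, -5) = (-37 - 25)*(4 + (-2)² - 7*(-5)) = -62*(4 + 4 + 35) = -62*43 = -2666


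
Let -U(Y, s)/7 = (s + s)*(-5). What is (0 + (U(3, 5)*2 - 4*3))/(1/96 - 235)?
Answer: -66048/22559 ≈ -2.9278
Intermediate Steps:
U(Y, s) = 70*s (U(Y, s) = -7*(s + s)*(-5) = -7*2*s*(-5) = -(-70)*s = 70*s)
(0 + (U(3, 5)*2 - 4*3))/(1/96 - 235) = (0 + ((70*5)*2 - 4*3))/(1/96 - 235) = (0 + (350*2 - 12))/(1/96 - 235) = (0 + (700 - 12))/(-22559/96) = (0 + 688)*(-96/22559) = 688*(-96/22559) = -66048/22559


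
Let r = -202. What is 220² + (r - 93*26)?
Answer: 45780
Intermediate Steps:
220² + (r - 93*26) = 220² + (-202 - 93*26) = 48400 + (-202 - 2418) = 48400 - 2620 = 45780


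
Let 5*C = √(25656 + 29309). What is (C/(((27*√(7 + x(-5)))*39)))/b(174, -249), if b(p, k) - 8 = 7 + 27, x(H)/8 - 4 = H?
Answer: -I*√54965/221130 ≈ -0.0010602*I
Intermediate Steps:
x(H) = 32 + 8*H
C = √54965/5 (C = √(25656 + 29309)/5 = √54965/5 ≈ 46.889)
b(p, k) = 42 (b(p, k) = 8 + (7 + 27) = 8 + 34 = 42)
(C/(((27*√(7 + x(-5)))*39)))/b(174, -249) = ((√54965/5)/(((27*√(7 + (32 + 8*(-5))))*39)))/42 = ((√54965/5)/(((27*√(7 + (32 - 40)))*39)))*(1/42) = ((√54965/5)/(((27*√(7 - 8))*39)))*(1/42) = ((√54965/5)/(((27*√(-1))*39)))*(1/42) = ((√54965/5)/(((27*I)*39)))*(1/42) = ((√54965/5)/((1053*I)))*(1/42) = ((√54965/5)*(-I/1053))*(1/42) = -I*√54965/5265*(1/42) = -I*√54965/221130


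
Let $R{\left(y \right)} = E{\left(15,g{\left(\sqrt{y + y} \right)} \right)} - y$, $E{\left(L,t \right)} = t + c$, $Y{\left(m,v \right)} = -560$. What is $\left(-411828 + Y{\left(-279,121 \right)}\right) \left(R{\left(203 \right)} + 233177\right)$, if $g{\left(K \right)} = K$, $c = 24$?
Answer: $-96085579224 - 412388 \sqrt{406} \approx -9.6094 \cdot 10^{10}$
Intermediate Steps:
$E{\left(L,t \right)} = 24 + t$ ($E{\left(L,t \right)} = t + 24 = 24 + t$)
$R{\left(y \right)} = 24 - y + \sqrt{2} \sqrt{y}$ ($R{\left(y \right)} = \left(24 + \sqrt{y + y}\right) - y = \left(24 + \sqrt{2 y}\right) - y = \left(24 + \sqrt{2} \sqrt{y}\right) - y = 24 - y + \sqrt{2} \sqrt{y}$)
$\left(-411828 + Y{\left(-279,121 \right)}\right) \left(R{\left(203 \right)} + 233177\right) = \left(-411828 - 560\right) \left(\left(24 - 203 + \sqrt{2} \sqrt{203}\right) + 233177\right) = - 412388 \left(\left(24 - 203 + \sqrt{406}\right) + 233177\right) = - 412388 \left(\left(-179 + \sqrt{406}\right) + 233177\right) = - 412388 \left(232998 + \sqrt{406}\right) = -96085579224 - 412388 \sqrt{406}$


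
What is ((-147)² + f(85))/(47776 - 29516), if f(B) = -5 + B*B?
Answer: 28829/18260 ≈ 1.5788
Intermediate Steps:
f(B) = -5 + B²
((-147)² + f(85))/(47776 - 29516) = ((-147)² + (-5 + 85²))/(47776 - 29516) = (21609 + (-5 + 7225))/18260 = (21609 + 7220)*(1/18260) = 28829*(1/18260) = 28829/18260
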